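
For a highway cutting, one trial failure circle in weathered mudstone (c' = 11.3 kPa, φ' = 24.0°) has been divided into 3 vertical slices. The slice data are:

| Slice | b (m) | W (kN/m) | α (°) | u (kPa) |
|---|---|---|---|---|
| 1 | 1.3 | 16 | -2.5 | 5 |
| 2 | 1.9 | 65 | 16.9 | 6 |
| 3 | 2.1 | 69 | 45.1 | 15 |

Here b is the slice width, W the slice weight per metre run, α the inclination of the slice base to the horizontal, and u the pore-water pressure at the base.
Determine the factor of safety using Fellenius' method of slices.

Ordinary method of slices: FS = Σ[c'·Δl_i + (W_i cosα_i − u_i·Δl_i)·tanφ'] / Σ W_i sinα_i, with Δl_i = b_i / cosα_i.
Slice 1: Δl = 1.3/cos(-2.5°) = 1.301 m; N'_1 = 16·cos(-2.5°) − 5·1.301 = 9.5; c'Δl = 14.70; W sinα = -0.7
Slice 2: Δl = 1.9/cos16.9° = 1.986 m; N'_2 = 65·cos16.9° − 6·1.986 = 50.3; c'Δl = 22.44; W sinα = 18.9
Slice 3: Δl = 2.1/cos45.1° = 2.975 m; N'_3 = 69·cos45.1° − 15·2.975 = 4.1; c'Δl = 33.62; W sinα = 48.9
Σc'Δl = 70.8 kN/m; ΣN' = 63.8 kN/m; ΣW sinα = 67.1 kN/m
Resisting = 70.8 + 63.8·tan24.0° = 70.8 + 28.4 = 99.2 kN/m
FS = 99.2 / 67.1 = 1.479

FS = 1.48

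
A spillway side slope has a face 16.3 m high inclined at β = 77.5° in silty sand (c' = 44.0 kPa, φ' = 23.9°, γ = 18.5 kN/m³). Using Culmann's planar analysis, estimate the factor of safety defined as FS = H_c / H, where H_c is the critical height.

FS = 1.28

H_c = (4c'/γ) · sinβ cosφ' / [1 − cos(β − φ')]
    = (4·44.0/18.5) · sin77.5°·cos23.9° / [1 − cos53.6°]
    = 9.514 · 0.8926 / 0.4066 = 20.89 m
FS = H_c / H = 20.89 / 16.3 = 1.281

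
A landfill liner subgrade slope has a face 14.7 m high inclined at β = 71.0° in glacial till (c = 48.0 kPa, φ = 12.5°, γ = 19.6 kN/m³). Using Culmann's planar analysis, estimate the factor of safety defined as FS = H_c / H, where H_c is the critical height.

H_c = (4c/γ) · sinβ cosφ / [1 − cos(β − φ)]
    = (4·48.0/19.6) · sin71.0°·cos12.5° / [1 − cos58.5°]
    = 9.796 · 0.9231 / 0.4775 = 18.94 m
FS = H_c / H = 18.94 / 14.7 = 1.288

FS = 1.29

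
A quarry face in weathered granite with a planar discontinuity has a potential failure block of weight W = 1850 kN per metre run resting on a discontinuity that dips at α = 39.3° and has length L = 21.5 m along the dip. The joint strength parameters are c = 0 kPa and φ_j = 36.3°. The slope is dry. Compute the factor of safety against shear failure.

Resolving the block weight along and normal to the plane and applying the Mohr–Coulomb strength on the joint:
N' = W cosα = 1850·cos39.3° = 1431.6 kN/m
Driving force T = W sinα = 1850·sin39.3° = 1171.8 kN/m
Resisting force R = c·L + N'·tanφ_j = 0·21.5 + 1431.6·tan36.3° = 0.0 + 1051.6 = 1051.6 kN/m
FS = R / T = 1051.6 / 1171.8 = 0.897

FS = 0.90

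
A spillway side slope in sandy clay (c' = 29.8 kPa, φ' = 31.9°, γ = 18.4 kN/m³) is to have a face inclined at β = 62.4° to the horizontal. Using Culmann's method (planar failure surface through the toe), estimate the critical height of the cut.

Culmann's analysis gives the critical failure plane at α_cr = (β + φ')/2 = (62.4 + 31.9)/2 = 47.1°, and the critical height
H_c = (4c'/γ) · sinβ cosφ' / [1 − cos(β − φ')]
    = (4·29.8/18.4) · sin62.4°·cos31.9° / [1 − cos(30.5°)]
    = 6.478 · 0.8862·0.8490 / [1 − 0.8616]
    = 6.478 · 0.7524 / 0.1384
    = 35.22 m

H_c = 35.22 m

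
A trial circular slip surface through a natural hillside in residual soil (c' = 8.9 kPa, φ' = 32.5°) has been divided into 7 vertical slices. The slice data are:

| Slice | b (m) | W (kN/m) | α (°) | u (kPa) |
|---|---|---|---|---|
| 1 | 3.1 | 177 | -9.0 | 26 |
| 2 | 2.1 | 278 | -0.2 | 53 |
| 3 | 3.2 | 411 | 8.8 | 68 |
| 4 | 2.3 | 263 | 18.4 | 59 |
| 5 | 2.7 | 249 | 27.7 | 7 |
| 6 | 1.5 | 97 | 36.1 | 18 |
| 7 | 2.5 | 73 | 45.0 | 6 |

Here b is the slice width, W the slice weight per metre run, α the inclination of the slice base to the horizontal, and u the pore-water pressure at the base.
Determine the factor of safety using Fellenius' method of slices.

Ordinary method of slices: FS = Σ[c'·Δl_i + (W_i cosα_i − u_i·Δl_i)·tanφ'] / Σ W_i sinα_i, with Δl_i = b_i / cosα_i.
Slice 1: Δl = 3.1/cos(-9.0°) = 3.139 m; N'_1 = 177·cos(-9.0°) − 26·3.139 = 93.2; c'Δl = 27.93; W sinα = -27.7
Slice 2: Δl = 2.1/cos(-0.2°) = 2.100 m; N'_2 = 278·cos(-0.2°) − 53·2.100 = 166.7; c'Δl = 18.69; W sinα = -1.0
Slice 3: Δl = 3.2/cos8.8° = 3.238 m; N'_3 = 411·cos8.8° − 68·3.238 = 186.0; c'Δl = 28.82; W sinα = 62.9
Slice 4: Δl = 2.3/cos18.4° = 2.424 m; N'_4 = 263·cos18.4° − 59·2.424 = 106.5; c'Δl = 21.57; W sinα = 83.0
Slice 5: Δl = 2.7/cos27.7° = 3.049 m; N'_5 = 249·cos27.7° − 7·3.049 = 199.1; c'Δl = 27.14; W sinα = 115.7
Slice 6: Δl = 1.5/cos36.1° = 1.856 m; N'_6 = 97·cos36.1° − 18·1.856 = 45.0; c'Δl = 16.52; W sinα = 57.2
Slice 7: Δl = 2.5/cos45.0° = 3.536 m; N'_7 = 73·cos45.0° − 6·3.536 = 30.4; c'Δl = 31.47; W sinα = 51.6
Σc'Δl = 172.1 kN/m; ΣN' = 826.9 kN/m; ΣW sinα = 341.8 kN/m
Resisting = 172.1 + 826.9·tan32.5° = 172.1 + 526.8 = 698.9 kN/m
FS = 698.9 / 341.8 = 2.045

FS = 2.05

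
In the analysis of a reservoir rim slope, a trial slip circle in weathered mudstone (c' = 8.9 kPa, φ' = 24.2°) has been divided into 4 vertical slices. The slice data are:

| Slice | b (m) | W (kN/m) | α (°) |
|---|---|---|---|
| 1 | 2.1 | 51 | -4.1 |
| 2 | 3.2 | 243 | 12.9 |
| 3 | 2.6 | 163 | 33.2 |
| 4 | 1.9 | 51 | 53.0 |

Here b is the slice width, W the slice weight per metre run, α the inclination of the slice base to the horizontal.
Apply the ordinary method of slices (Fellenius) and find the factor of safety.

Ordinary method of slices: FS = Σ[c'·Δl_i + (W_i cosα_i)·tanφ'] / Σ W_i sinα_i, with Δl_i = b_i / cosα_i.
Slice 1: Δl = 2.1/cos(-4.1°) = 2.105 m; N'_1 = 51·cos(-4.1°) = 50.9; c'Δl = 18.74; W sinα = -3.6
Slice 2: Δl = 3.2/cos12.9° = 3.283 m; N'_2 = 243·cos12.9° = 236.9; c'Δl = 29.22; W sinα = 54.2
Slice 3: Δl = 2.6/cos33.2° = 3.107 m; N'_3 = 163·cos33.2° = 136.4; c'Δl = 27.65; W sinα = 89.3
Slice 4: Δl = 1.9/cos53.0° = 3.157 m; N'_4 = 51·cos53.0° = 30.7; c'Δl = 28.10; W sinα = 40.7
Σc'Δl = 103.7 kN/m; ΣN' = 454.8 kN/m; ΣW sinα = 180.6 kN/m
Resisting = 103.7 + 454.8·tan24.2° = 103.7 + 204.4 = 308.1 kN/m
FS = 308.1 / 180.6 = 1.706

FS = 1.71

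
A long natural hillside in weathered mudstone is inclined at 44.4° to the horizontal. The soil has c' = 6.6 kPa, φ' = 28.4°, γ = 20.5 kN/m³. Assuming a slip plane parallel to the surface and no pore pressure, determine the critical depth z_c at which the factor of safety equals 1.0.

z_c = 1.44 m

Setting FS = 1.00 in FS = [c' + γz cos²β tanφ'] / [γz sinβ cosβ] and solving for z:
z = c' / [γ cosβ (FS·sinβ − cosβ·tanφ')]
  = 6.6 / [20.5·cos44.4°·(1.00·sin44.4° − cos44.4°·tan28.4°)]
  = 6.6 / [20.5·0.7145·(1.00·0.6997 − 0.7145·0.5407)]
  = 6.6 / 4.5895 = 1.438 m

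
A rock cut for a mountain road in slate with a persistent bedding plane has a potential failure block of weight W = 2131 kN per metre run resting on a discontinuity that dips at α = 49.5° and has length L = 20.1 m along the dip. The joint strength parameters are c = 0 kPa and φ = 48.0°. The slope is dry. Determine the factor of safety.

Resolving the block weight along and normal to the plane and applying the Mohr–Coulomb strength on the joint:
N' = W cosα = 2131·cos49.5° = 1384.0 kN/m
Driving force T = W sinα = 2131·sin49.5° = 1620.4 kN/m
Resisting force R = c·L + N'·tanφ = 0·20.1 + 1384.0·tan48.0° = 0.0 + 1537.1 = 1537.1 kN/m
FS = R / T = 1537.1 / 1620.4 = 0.949

FS = 0.95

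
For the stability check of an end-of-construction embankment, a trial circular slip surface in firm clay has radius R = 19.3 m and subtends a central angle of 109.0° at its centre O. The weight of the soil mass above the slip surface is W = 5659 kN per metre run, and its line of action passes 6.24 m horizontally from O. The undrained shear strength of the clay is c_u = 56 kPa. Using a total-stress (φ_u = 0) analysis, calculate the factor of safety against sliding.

Taking moments about the centre O, the resisting moment is provided by the undrained shear strength acting along the arc:
Arc length L_a = R·θ = 19.3·(109.0°·π/180) = 19.3·1.9024 = 36.72 m
M_R = c_u·L_a·R = 56·36.72·19.3 = 39683.2 kN·m/m
M_D = W·d = 5659·6.24 = 35312.2 kN·m/m
FS = M_R / M_D = 39683.2 / 35312.2 = 1.124

FS = 1.12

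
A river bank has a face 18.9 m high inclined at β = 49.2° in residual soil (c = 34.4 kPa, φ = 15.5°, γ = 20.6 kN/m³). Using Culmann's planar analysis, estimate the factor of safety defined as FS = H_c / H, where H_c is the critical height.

FS = 1.53

H_c = (4c/γ) · sinβ cosφ / [1 − cos(β − φ)]
    = (4·34.4/20.6) · sin49.2°·cos15.5° / [1 − cos33.7°]
    = 6.680 · 0.7295 / 0.1680 = 29.00 m
FS = H_c / H = 29.00 / 18.9 = 1.534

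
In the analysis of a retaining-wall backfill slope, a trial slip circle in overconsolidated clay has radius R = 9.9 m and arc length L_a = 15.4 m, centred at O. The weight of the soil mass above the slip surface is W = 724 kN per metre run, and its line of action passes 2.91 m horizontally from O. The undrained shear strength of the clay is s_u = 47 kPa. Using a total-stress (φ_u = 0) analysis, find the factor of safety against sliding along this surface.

FS = 3.40

Taking moments about the centre O, the resisting moment is provided by the undrained shear strength acting along the arc:
M_R = s_u·L_a·R = 47·15.40·9.9 = 7165.6 kN·m/m
M_D = W·d = 724·2.91 = 2106.8 kN·m/m
FS = M_R / M_D = 7165.6 / 2106.8 = 3.401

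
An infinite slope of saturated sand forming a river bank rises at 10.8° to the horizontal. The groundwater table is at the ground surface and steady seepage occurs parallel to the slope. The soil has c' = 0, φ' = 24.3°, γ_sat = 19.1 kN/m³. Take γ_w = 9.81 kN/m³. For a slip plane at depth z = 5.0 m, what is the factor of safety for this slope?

FS = 1.15

With seepage parallel to the slope and the water table at the surface, the effective normal stress on the slip plane uses the buoyant unit weight γ' = γ_sat − γ_w while the driving shear stress uses γ_sat:
FS = [c' + γ' z cos²β tanφ'] / [γ_sat z sinβ cosβ]
(For c' = 0 this reduces to FS = (γ'/γ_sat)·tanφ'/tanβ.)
γ' = 19.1 − 9.81 = 9.29 kN/m³
Numerator = 0.0 + 9.29·5.0·cos²10.8°·tan24.3° = 0.0 + 9.29·5.0·0.9649·0.4515 = 20.237 kPa
Denominator = 19.1·5.0·sin10.8°·cos10.8° = 19.1·5.0·0.1874·0.9823 = 17.578 kPa
FS = 20.237 / 17.578 = 1.151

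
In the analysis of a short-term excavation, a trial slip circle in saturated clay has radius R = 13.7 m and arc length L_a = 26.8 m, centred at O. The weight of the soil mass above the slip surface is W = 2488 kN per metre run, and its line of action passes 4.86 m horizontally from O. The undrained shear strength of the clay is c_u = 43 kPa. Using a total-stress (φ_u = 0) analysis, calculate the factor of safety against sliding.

Taking moments about the centre O, the resisting moment is provided by the undrained shear strength acting along the arc:
M_R = c_u·L_a·R = 43·26.80·13.7 = 15787.9 kN·m/m
M_D = W·d = 2488·4.86 = 12091.7 kN·m/m
FS = M_R / M_D = 15787.9 / 12091.7 = 1.306

FS = 1.31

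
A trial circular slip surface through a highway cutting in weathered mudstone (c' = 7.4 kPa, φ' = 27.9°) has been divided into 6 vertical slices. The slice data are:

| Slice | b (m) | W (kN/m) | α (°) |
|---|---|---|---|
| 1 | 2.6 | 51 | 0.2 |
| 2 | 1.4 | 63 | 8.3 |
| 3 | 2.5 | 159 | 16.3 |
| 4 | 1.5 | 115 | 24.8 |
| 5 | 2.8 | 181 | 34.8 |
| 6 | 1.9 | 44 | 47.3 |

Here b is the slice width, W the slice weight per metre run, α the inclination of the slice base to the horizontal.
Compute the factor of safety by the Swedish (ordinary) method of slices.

FS = 1.67

Ordinary method of slices: FS = Σ[c'·Δl_i + (W_i cosα_i)·tanφ'] / Σ W_i sinα_i, with Δl_i = b_i / cosα_i.
Slice 1: Δl = 2.6/cos0.2° = 2.600 m; N'_1 = 51·cos0.2° = 51.0; c'Δl = 19.24; W sinα = 0.2
Slice 2: Δl = 1.4/cos8.3° = 1.415 m; N'_2 = 63·cos8.3° = 62.3; c'Δl = 10.47; W sinα = 9.1
Slice 3: Δl = 2.5/cos16.3° = 2.605 m; N'_3 = 159·cos16.3° = 152.6; c'Δl = 19.27; W sinα = 44.6
Slice 4: Δl = 1.5/cos24.8° = 1.652 m; N'_4 = 115·cos24.8° = 104.4; c'Δl = 12.23; W sinα = 48.2
Slice 5: Δl = 2.8/cos34.8° = 3.410 m; N'_5 = 181·cos34.8° = 148.6; c'Δl = 25.23; W sinα = 103.3
Slice 6: Δl = 1.9/cos47.3° = 2.802 m; N'_6 = 44·cos47.3° = 29.8; c'Δl = 20.73; W sinα = 32.3
Σc'Δl = 107.2 kN/m; ΣN' = 548.8 kN/m; ΣW sinα = 237.8 kN/m
Resisting = 107.2 + 548.8·tan27.9° = 107.2 + 290.6 = 397.8 kN/m
FS = 397.8 / 237.8 = 1.673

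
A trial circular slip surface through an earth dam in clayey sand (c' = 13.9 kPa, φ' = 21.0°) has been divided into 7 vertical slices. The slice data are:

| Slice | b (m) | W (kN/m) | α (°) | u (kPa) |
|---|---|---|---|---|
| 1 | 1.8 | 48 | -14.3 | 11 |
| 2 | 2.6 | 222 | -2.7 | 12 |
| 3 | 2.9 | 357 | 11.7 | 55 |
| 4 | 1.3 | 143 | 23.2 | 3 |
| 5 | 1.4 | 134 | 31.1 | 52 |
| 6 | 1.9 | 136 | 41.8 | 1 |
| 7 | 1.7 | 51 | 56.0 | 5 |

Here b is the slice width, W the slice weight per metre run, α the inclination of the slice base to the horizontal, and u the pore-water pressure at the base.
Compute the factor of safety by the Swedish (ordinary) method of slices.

Ordinary method of slices: FS = Σ[c'·Δl_i + (W_i cosα_i − u_i·Δl_i)·tanφ'] / Σ W_i sinα_i, with Δl_i = b_i / cosα_i.
Slice 1: Δl = 1.8/cos(-14.3°) = 1.858 m; N'_1 = 48·cos(-14.3°) − 11·1.858 = 26.1; c'Δl = 25.82; W sinα = -11.9
Slice 2: Δl = 2.6/cos(-2.7°) = 2.603 m; N'_2 = 222·cos(-2.7°) − 12·2.603 = 190.5; c'Δl = 36.18; W sinα = -10.5
Slice 3: Δl = 2.9/cos11.7° = 2.962 m; N'_3 = 357·cos11.7° − 55·2.962 = 186.7; c'Δl = 41.17; W sinα = 72.4
Slice 4: Δl = 1.3/cos23.2° = 1.414 m; N'_4 = 143·cos23.2° − 3·1.414 = 127.2; c'Δl = 19.66; W sinα = 56.3
Slice 5: Δl = 1.4/cos31.1° = 1.635 m; N'_5 = 134·cos31.1° − 52·1.635 = 29.7; c'Δl = 22.73; W sinα = 69.2
Slice 6: Δl = 1.9/cos41.8° = 2.549 m; N'_6 = 136·cos41.8° − 1·2.549 = 98.8; c'Δl = 35.43; W sinα = 90.6
Slice 7: Δl = 1.7/cos56.0° = 3.040 m; N'_7 = 51·cos56.0° − 5·3.040 = 13.3; c'Δl = 42.26; W sinα = 42.3
Σc'Δl = 223.2 kN/m; ΣN' = 672.4 kN/m; ΣW sinα = 308.6 kN/m
Resisting = 223.2 + 672.4·tan21.0° = 223.2 + 258.1 = 481.3 kN/m
FS = 481.3 / 308.6 = 1.560

FS = 1.56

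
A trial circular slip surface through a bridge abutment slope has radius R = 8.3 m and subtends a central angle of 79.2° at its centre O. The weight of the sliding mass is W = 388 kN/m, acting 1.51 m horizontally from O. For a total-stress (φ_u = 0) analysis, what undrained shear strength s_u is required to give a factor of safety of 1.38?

s_u = 8.5 kPa

FS = s_u·L_a·R / (W·d), so s_u = FS·W·d / (L_a·R).
Arc length L_a = R·θ = 8.3·(79.2°·π/180) = 8.3·1.3823 = 11.47 m
s_u = 1.38·388·1.51 / (11.47·8.3) = 808.5 / 95.23 = 8.49 kPa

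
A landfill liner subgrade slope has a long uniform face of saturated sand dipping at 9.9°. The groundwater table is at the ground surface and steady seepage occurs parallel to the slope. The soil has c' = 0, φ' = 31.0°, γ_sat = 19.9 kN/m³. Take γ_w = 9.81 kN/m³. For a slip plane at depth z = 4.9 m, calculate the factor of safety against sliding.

With seepage parallel to the slope and the water table at the surface, the effective normal stress on the slip plane uses the buoyant unit weight γ' = γ_sat − γ_w while the driving shear stress uses γ_sat:
FS = [c' + γ' z cos²β tanφ'] / [γ_sat z sinβ cosβ]
(For c' = 0 this reduces to FS = (γ'/γ_sat)·tanφ'/tanβ.)
γ' = 19.9 − 9.81 = 10.09 kN/m³
Numerator = 0.0 + 10.09·4.9·cos²9.9°·tan31.0° = 0.0 + 10.09·4.9·0.9704·0.6009 = 28.829 kPa
Denominator = 19.9·4.9·sin9.9°·cos9.9° = 19.9·4.9·0.1719·0.9851 = 16.515 kPa
FS = 28.829 / 16.515 = 1.746

FS = 1.75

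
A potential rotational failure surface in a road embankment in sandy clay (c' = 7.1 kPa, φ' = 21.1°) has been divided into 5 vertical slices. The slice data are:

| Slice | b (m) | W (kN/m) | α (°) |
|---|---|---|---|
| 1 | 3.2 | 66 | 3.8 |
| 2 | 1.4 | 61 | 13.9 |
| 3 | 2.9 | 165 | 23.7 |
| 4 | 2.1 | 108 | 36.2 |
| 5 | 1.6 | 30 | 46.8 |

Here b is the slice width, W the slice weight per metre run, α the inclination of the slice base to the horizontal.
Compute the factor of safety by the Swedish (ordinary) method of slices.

Ordinary method of slices: FS = Σ[c'·Δl_i + (W_i cosα_i)·tanφ'] / Σ W_i sinα_i, with Δl_i = b_i / cosα_i.
Slice 1: Δl = 3.2/cos3.8° = 3.207 m; N'_1 = 66·cos3.8° = 65.9; c'Δl = 22.77; W sinα = 4.4
Slice 2: Δl = 1.4/cos13.9° = 1.442 m; N'_2 = 61·cos13.9° = 59.2; c'Δl = 10.24; W sinα = 14.7
Slice 3: Δl = 2.9/cos23.7° = 3.167 m; N'_3 = 165·cos23.7° = 151.1; c'Δl = 22.49; W sinα = 66.3
Slice 4: Δl = 2.1/cos36.2° = 2.602 m; N'_4 = 108·cos36.2° = 87.2; c'Δl = 18.48; W sinα = 63.8
Slice 5: Δl = 1.6/cos46.8° = 2.337 m; N'_5 = 30·cos46.8° = 20.5; c'Δl = 16.59; W sinα = 21.9
Σc'Δl = 90.6 kN/m; ΣN' = 383.8 kN/m; ΣW sinα = 171.0 kN/m
Resisting = 90.6 + 383.8·tan21.1° = 90.6 + 148.1 = 238.7 kN/m
FS = 238.7 / 171.0 = 1.396

FS = 1.40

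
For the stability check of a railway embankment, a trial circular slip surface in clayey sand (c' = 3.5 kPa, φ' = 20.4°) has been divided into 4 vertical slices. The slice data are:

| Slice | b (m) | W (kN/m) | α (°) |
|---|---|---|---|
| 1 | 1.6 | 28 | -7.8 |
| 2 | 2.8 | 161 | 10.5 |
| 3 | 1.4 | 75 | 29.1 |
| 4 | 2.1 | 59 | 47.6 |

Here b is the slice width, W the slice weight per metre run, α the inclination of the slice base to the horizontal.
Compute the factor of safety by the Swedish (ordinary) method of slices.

FS = 1.33

Ordinary method of slices: FS = Σ[c'·Δl_i + (W_i cosα_i)·tanφ'] / Σ W_i sinα_i, with Δl_i = b_i / cosα_i.
Slice 1: Δl = 1.6/cos(-7.8°) = 1.615 m; N'_1 = 28·cos(-7.8°) = 27.7; c'Δl = 5.65; W sinα = -3.8
Slice 2: Δl = 2.8/cos10.5° = 2.848 m; N'_2 = 161·cos10.5° = 158.3; c'Δl = 9.97; W sinα = 29.3
Slice 3: Δl = 1.4/cos29.1° = 1.602 m; N'_3 = 75·cos29.1° = 65.5; c'Δl = 5.61; W sinα = 36.5
Slice 4: Δl = 2.1/cos47.6° = 3.114 m; N'_4 = 59·cos47.6° = 39.8; c'Δl = 10.90; W sinα = 43.6
Σc'Δl = 32.1 kN/m; ΣN' = 291.4 kN/m; ΣW sinα = 105.6 kN/m
Resisting = 32.1 + 291.4·tan20.4° = 32.1 + 108.4 = 140.5 kN/m
FS = 140.5 / 105.6 = 1.331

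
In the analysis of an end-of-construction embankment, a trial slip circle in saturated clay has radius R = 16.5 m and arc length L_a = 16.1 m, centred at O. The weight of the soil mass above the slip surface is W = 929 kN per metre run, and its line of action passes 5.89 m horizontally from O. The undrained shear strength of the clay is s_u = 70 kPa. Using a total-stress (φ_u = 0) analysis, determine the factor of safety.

FS = 3.40

Taking moments about the centre O, the resisting moment is provided by the undrained shear strength acting along the arc:
M_R = s_u·L_a·R = 70·16.10·16.5 = 18595.5 kN·m/m
M_D = W·d = 929·5.89 = 5471.8 kN·m/m
FS = M_R / M_D = 18595.5 / 5471.8 = 3.398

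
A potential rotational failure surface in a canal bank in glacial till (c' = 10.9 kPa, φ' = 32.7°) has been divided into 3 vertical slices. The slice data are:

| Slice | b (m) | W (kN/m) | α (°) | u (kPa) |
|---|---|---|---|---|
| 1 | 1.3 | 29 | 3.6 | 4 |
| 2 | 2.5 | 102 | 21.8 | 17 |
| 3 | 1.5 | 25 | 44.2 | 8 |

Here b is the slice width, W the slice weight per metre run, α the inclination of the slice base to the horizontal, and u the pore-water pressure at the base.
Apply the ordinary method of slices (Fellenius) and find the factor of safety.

FS = 1.99

Ordinary method of slices: FS = Σ[c'·Δl_i + (W_i cosα_i − u_i·Δl_i)·tanφ'] / Σ W_i sinα_i, with Δl_i = b_i / cosα_i.
Slice 1: Δl = 1.3/cos3.6° = 1.303 m; N'_1 = 29·cos3.6° − 4·1.303 = 23.7; c'Δl = 14.20; W sinα = 1.8
Slice 2: Δl = 2.5/cos21.8° = 2.693 m; N'_2 = 102·cos21.8° − 17·2.693 = 48.9; c'Δl = 29.35; W sinα = 37.9
Slice 3: Δl = 1.5/cos44.2° = 2.092 m; N'_3 = 25·cos44.2° − 8·2.092 = 1.2; c'Δl = 22.81; W sinα = 17.4
Σc'Δl = 66.4 kN/m; ΣN' = 73.8 kN/m; ΣW sinα = 57.1 kN/m
Resisting = 66.4 + 73.8·tan32.7° = 66.4 + 47.4 = 113.8 kN/m
FS = 113.8 / 57.1 = 1.991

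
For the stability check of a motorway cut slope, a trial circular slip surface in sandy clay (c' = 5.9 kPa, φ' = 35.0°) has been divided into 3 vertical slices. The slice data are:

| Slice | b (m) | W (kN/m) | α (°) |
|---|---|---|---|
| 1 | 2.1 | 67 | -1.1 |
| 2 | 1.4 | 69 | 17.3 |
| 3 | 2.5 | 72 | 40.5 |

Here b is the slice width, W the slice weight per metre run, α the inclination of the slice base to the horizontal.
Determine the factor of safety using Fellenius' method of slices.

Ordinary method of slices: FS = Σ[c'·Δl_i + (W_i cosα_i)·tanφ'] / Σ W_i sinα_i, with Δl_i = b_i / cosα_i.
Slice 1: Δl = 2.1/cos(-1.1°) = 2.100 m; N'_1 = 67·cos(-1.1°) = 67.0; c'Δl = 12.39; W sinα = -1.3
Slice 2: Δl = 1.4/cos17.3° = 1.466 m; N'_2 = 69·cos17.3° = 65.9; c'Δl = 8.65; W sinα = 20.5
Slice 3: Δl = 2.5/cos40.5° = 3.288 m; N'_3 = 72·cos40.5° = 54.7; c'Δl = 19.40; W sinα = 46.8
Σc'Δl = 40.4 kN/m; ΣN' = 187.6 kN/m; ΣW sinα = 66.0 kN/m
Resisting = 40.4 + 187.6·tan35.0° = 40.4 + 131.4 = 171.8 kN/m
FS = 171.8 / 66.0 = 2.603

FS = 2.60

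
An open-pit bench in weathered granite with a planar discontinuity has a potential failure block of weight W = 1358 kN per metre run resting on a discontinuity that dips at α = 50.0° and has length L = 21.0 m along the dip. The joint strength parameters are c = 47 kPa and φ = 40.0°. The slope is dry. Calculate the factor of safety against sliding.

FS = 1.65

Resolving the block weight along and normal to the plane and applying the Mohr–Coulomb strength on the joint:
N' = W cosα = 1358·cos50.0° = 872.9 kN/m
Driving force T = W sinα = 1358·sin50.0° = 1040.3 kN/m
Resisting force R = c·L + N'·tanφ = 47·21.0 + 872.9·tan40.0° = 987.0 + 732.5 = 1719.5 kN/m
FS = R / T = 1719.5 / 1040.3 = 1.653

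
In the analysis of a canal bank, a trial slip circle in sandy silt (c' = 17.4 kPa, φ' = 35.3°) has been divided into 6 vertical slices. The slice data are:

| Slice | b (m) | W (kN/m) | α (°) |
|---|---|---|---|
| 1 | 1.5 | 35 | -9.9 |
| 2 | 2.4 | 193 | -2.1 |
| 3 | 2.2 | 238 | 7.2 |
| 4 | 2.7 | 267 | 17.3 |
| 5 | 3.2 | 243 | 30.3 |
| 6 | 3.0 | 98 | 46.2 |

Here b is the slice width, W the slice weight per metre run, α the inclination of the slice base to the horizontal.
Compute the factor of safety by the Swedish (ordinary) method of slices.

FS = 3.46

Ordinary method of slices: FS = Σ[c'·Δl_i + (W_i cosα_i)·tanφ'] / Σ W_i sinα_i, with Δl_i = b_i / cosα_i.
Slice 1: Δl = 1.5/cos(-9.9°) = 1.523 m; N'_1 = 35·cos(-9.9°) = 34.5; c'Δl = 26.49; W sinα = -6.0
Slice 2: Δl = 2.4/cos(-2.1°) = 2.402 m; N'_2 = 193·cos(-2.1°) = 192.9; c'Δl = 41.79; W sinα = -7.1
Slice 3: Δl = 2.2/cos7.2° = 2.217 m; N'_3 = 238·cos7.2° = 236.1; c'Δl = 38.58; W sinα = 29.8
Slice 4: Δl = 2.7/cos17.3° = 2.828 m; N'_4 = 267·cos17.3° = 254.9; c'Δl = 49.21; W sinα = 79.4
Slice 5: Δl = 3.2/cos30.3° = 3.706 m; N'_5 = 243·cos30.3° = 209.8; c'Δl = 64.49; W sinα = 122.6
Slice 6: Δl = 3.0/cos46.2° = 4.334 m; N'_6 = 98·cos46.2° = 67.8; c'Δl = 75.42; W sinα = 70.7
Σc'Δl = 296.0 kN/m; ΣN' = 996.0 kN/m; ΣW sinα = 289.5 kN/m
Resisting = 296.0 + 996.0·tan35.3° = 296.0 + 705.2 = 1001.2 kN/m
FS = 1001.2 / 289.5 = 3.459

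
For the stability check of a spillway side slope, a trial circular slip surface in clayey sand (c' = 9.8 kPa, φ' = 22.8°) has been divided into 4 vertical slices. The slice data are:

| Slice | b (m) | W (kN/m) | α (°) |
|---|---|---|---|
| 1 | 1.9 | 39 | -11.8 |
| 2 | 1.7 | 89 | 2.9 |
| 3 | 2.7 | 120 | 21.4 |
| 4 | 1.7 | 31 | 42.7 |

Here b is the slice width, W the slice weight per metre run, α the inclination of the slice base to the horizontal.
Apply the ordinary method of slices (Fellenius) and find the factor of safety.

FS = 3.21

Ordinary method of slices: FS = Σ[c'·Δl_i + (W_i cosα_i)·tanφ'] / Σ W_i sinα_i, with Δl_i = b_i / cosα_i.
Slice 1: Δl = 1.9/cos(-11.8°) = 1.941 m; N'_1 = 39·cos(-11.8°) = 38.2; c'Δl = 19.02; W sinα = -8.0
Slice 2: Δl = 1.7/cos2.9° = 1.702 m; N'_2 = 89·cos2.9° = 88.9; c'Δl = 16.68; W sinα = 4.5
Slice 3: Δl = 2.7/cos21.4° = 2.900 m; N'_3 = 120·cos21.4° = 111.7; c'Δl = 28.42; W sinα = 43.8
Slice 4: Δl = 1.7/cos42.7° = 2.313 m; N'_4 = 31·cos42.7° = 22.8; c'Δl = 22.67; W sinα = 21.0
Σc'Δl = 86.8 kN/m; ΣN' = 261.6 kN/m; ΣW sinα = 61.3 kN/m
Resisting = 86.8 + 261.6·tan22.8° = 86.8 + 110.0 = 196.7 kN/m
FS = 196.7 / 61.3 = 3.208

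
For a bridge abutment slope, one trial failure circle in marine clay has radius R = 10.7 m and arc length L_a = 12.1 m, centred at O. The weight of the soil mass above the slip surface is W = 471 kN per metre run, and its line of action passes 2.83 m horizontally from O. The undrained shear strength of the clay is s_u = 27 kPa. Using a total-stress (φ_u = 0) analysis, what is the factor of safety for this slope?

Taking moments about the centre O, the resisting moment is provided by the undrained shear strength acting along the arc:
M_R = s_u·L_a·R = 27·12.10·10.7 = 3495.7 kN·m/m
M_D = W·d = 471·2.83 = 1332.9 kN·m/m
FS = M_R / M_D = 3495.7 / 1332.9 = 2.623

FS = 2.62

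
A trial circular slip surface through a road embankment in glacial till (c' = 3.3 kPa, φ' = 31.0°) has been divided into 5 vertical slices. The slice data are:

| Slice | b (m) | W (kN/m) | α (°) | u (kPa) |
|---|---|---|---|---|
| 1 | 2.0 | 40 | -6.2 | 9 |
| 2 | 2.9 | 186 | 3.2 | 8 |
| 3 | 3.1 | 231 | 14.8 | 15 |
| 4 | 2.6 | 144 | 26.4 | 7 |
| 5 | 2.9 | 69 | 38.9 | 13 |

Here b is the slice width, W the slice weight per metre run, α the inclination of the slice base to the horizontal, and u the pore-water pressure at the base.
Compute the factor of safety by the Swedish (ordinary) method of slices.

FS = 1.93

Ordinary method of slices: FS = Σ[c'·Δl_i + (W_i cosα_i − u_i·Δl_i)·tanφ'] / Σ W_i sinα_i, with Δl_i = b_i / cosα_i.
Slice 1: Δl = 2.0/cos(-6.2°) = 2.012 m; N'_1 = 40·cos(-6.2°) − 9·2.012 = 21.7; c'Δl = 6.64; W sinα = -4.3
Slice 2: Δl = 2.9/cos3.2° = 2.905 m; N'_2 = 186·cos3.2° − 8·2.905 = 162.5; c'Δl = 9.58; W sinα = 10.4
Slice 3: Δl = 3.1/cos14.8° = 3.206 m; N'_3 = 231·cos14.8° − 15·3.206 = 175.2; c'Δl = 10.58; W sinα = 59.0
Slice 4: Δl = 2.6/cos26.4° = 2.903 m; N'_4 = 144·cos26.4° − 7·2.903 = 108.7; c'Δl = 9.58; W sinα = 64.0
Slice 5: Δl = 2.9/cos38.9° = 3.726 m; N'_5 = 69·cos38.9° − 13·3.726 = 5.3; c'Δl = 12.30; W sinα = 43.3
Σc'Δl = 48.7 kN/m; ΣN' = 473.3 kN/m; ΣW sinα = 172.4 kN/m
Resisting = 48.7 + 473.3·tan31.0° = 48.7 + 284.4 = 333.1 kN/m
FS = 333.1 / 172.4 = 1.932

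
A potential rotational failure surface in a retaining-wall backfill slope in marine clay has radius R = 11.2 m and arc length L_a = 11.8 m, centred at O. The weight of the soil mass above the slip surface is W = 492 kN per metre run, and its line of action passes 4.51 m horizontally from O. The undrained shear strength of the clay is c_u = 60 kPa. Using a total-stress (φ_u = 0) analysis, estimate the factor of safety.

Taking moments about the centre O, the resisting moment is provided by the undrained shear strength acting along the arc:
M_R = c_u·L_a·R = 60·11.80·11.2 = 7929.6 kN·m/m
M_D = W·d = 492·4.51 = 2218.9 kN·m/m
FS = M_R / M_D = 7929.6 / 2218.9 = 3.574

FS = 3.57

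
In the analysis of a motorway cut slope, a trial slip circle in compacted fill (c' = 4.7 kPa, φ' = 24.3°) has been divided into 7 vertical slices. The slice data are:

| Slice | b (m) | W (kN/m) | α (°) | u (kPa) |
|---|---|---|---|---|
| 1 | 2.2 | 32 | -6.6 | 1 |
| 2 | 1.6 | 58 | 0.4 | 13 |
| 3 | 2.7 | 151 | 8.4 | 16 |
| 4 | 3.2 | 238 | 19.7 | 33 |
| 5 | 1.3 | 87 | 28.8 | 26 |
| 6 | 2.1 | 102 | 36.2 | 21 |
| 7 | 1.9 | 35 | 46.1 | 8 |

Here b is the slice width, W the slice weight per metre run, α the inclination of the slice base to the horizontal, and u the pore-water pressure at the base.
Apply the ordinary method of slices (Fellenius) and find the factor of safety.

Ordinary method of slices: FS = Σ[c'·Δl_i + (W_i cosα_i − u_i·Δl_i)·tanφ'] / Σ W_i sinα_i, with Δl_i = b_i / cosα_i.
Slice 1: Δl = 2.2/cos(-6.6°) = 2.215 m; N'_1 = 32·cos(-6.6°) − 1·2.215 = 29.6; c'Δl = 10.41; W sinα = -3.7
Slice 2: Δl = 1.6/cos0.4° = 1.600 m; N'_2 = 58·cos0.4° − 13·1.600 = 37.2; c'Δl = 7.52; W sinα = 0.4
Slice 3: Δl = 2.7/cos8.4° = 2.729 m; N'_3 = 151·cos8.4° − 16·2.729 = 105.7; c'Δl = 12.83; W sinα = 22.1
Slice 4: Δl = 3.2/cos19.7° = 3.399 m; N'_4 = 238·cos19.7° − 33·3.399 = 111.9; c'Δl = 15.98; W sinα = 80.2
Slice 5: Δl = 1.3/cos28.8° = 1.483 m; N'_5 = 87·cos28.8° − 26·1.483 = 37.7; c'Δl = 6.97; W sinα = 41.9
Slice 6: Δl = 2.1/cos36.2° = 2.602 m; N'_6 = 102·cos36.2° − 21·2.602 = 27.7; c'Δl = 12.23; W sinα = 60.2
Slice 7: Δl = 1.9/cos46.1° = 2.740 m; N'_7 = 35·cos46.1° − 8·2.740 = 2.3; c'Δl = 12.88; W sinα = 25.2
Σc'Δl = 78.8 kN/m; ΣN' = 352.1 kN/m; ΣW sinα = 226.4 kN/m
Resisting = 78.8 + 352.1·tan24.3° = 78.8 + 159.0 = 237.8 kN/m
FS = 237.8 / 226.4 = 1.050

FS = 1.05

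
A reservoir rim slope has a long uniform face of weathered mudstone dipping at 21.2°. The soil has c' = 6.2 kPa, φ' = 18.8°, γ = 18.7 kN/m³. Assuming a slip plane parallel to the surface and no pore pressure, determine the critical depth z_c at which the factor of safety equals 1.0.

z_c = 8.04 m

Setting FS = 1.00 in FS = [c' + γz cos²β tanφ'] / [γz sinβ cosβ] and solving for z:
z = c' / [γ cosβ (FS·sinβ − cosβ·tanφ')]
  = 6.2 / [18.7·cos21.2°·(1.00·sin21.2° − cos21.2°·tan18.8°)]
  = 6.2 / [18.7·0.9323·(1.00·0.3616 − 0.9323·0.3404)]
  = 6.2 / 0.7712 = 8.039 m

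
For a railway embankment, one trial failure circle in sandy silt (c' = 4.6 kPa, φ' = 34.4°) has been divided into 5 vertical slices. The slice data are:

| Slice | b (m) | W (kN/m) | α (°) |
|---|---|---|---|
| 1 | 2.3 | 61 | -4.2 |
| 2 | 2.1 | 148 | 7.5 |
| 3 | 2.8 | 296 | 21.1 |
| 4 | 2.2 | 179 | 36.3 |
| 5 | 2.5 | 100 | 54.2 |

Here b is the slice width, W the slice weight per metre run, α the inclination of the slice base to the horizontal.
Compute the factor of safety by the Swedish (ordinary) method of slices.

Ordinary method of slices: FS = Σ[c'·Δl_i + (W_i cosα_i)·tanφ'] / Σ W_i sinα_i, with Δl_i = b_i / cosα_i.
Slice 1: Δl = 2.3/cos(-4.2°) = 2.306 m; N'_1 = 61·cos(-4.2°) = 60.8; c'Δl = 10.61; W sinα = -4.5
Slice 2: Δl = 2.1/cos7.5° = 2.118 m; N'_2 = 148·cos7.5° = 146.7; c'Δl = 9.74; W sinα = 19.3
Slice 3: Δl = 2.8/cos21.1° = 3.001 m; N'_3 = 296·cos21.1° = 276.2; c'Δl = 13.81; W sinα = 106.6
Slice 4: Δl = 2.2/cos36.3° = 2.730 m; N'_4 = 179·cos36.3° = 144.3; c'Δl = 12.56; W sinα = 106.0
Slice 5: Δl = 2.5/cos54.2° = 4.274 m; N'_5 = 100·cos54.2° = 58.5; c'Δl = 19.66; W sinα = 81.1
Σc'Δl = 66.4 kN/m; ΣN' = 686.5 kN/m; ΣW sinα = 308.5 kN/m
Resisting = 66.4 + 686.5·tan34.4° = 66.4 + 470.0 = 536.4 kN/m
FS = 536.4 / 308.5 = 1.739

FS = 1.74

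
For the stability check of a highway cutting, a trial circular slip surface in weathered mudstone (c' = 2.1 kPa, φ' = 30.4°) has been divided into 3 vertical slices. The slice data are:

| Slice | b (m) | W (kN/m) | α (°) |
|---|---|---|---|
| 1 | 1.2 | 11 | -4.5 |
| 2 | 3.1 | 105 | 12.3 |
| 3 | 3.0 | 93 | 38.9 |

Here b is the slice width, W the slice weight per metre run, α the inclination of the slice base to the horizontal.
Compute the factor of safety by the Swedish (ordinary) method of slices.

Ordinary method of slices: FS = Σ[c'·Δl_i + (W_i cosα_i)·tanφ'] / Σ W_i sinα_i, with Δl_i = b_i / cosα_i.
Slice 1: Δl = 1.2/cos(-4.5°) = 1.204 m; N'_1 = 11·cos(-4.5°) = 11.0; c'Δl = 2.53; W sinα = -0.9
Slice 2: Δl = 3.1/cos12.3° = 3.173 m; N'_2 = 105·cos12.3° = 102.6; c'Δl = 6.66; W sinα = 22.4
Slice 3: Δl = 3.0/cos38.9° = 3.855 m; N'_3 = 93·cos38.9° = 72.4; c'Δl = 8.10; W sinα = 58.4
Σc'Δl = 17.3 kN/m; ΣN' = 185.9 kN/m; ΣW sinα = 79.9 kN/m
Resisting = 17.3 + 185.9·tan30.4° = 17.3 + 109.1 = 126.4 kN/m
FS = 126.4 / 79.9 = 1.582

FS = 1.58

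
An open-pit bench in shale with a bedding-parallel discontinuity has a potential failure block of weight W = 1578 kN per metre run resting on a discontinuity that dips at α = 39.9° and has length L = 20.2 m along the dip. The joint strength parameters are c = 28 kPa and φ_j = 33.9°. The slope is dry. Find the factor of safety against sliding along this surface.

Resolving the block weight along and normal to the plane and applying the Mohr–Coulomb strength on the joint:
N' = W cosα = 1578·cos39.9° = 1210.6 kN/m
Driving force T = W sinα = 1578·sin39.9° = 1012.2 kN/m
Resisting force R = c·L + N'·tanφ_j = 28·20.2 + 1210.6·tan33.9° = 565.6 + 813.5 = 1379.1 kN/m
FS = R / T = 1379.1 / 1012.2 = 1.362

FS = 1.36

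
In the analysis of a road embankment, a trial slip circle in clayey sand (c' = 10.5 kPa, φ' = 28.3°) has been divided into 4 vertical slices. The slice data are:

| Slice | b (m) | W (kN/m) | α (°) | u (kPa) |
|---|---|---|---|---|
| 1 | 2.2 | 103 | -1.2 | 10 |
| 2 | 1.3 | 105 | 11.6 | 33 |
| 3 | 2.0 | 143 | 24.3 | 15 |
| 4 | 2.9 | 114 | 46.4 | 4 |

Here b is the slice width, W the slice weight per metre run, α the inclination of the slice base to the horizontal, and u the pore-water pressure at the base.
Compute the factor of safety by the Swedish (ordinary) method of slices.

FS = 1.65

Ordinary method of slices: FS = Σ[c'·Δl_i + (W_i cosα_i − u_i·Δl_i)·tanφ'] / Σ W_i sinα_i, with Δl_i = b_i / cosα_i.
Slice 1: Δl = 2.2/cos(-1.2°) = 2.200 m; N'_1 = 103·cos(-1.2°) − 10·2.200 = 81.0; c'Δl = 23.11; W sinα = -2.2
Slice 2: Δl = 1.3/cos11.6° = 1.327 m; N'_2 = 105·cos11.6° − 33·1.327 = 59.1; c'Δl = 13.93; W sinα = 21.1
Slice 3: Δl = 2.0/cos24.3° = 2.194 m; N'_3 = 143·cos24.3° − 15·2.194 = 97.4; c'Δl = 23.04; W sinα = 58.8
Slice 4: Δl = 2.9/cos46.4° = 4.205 m; N'_4 = 114·cos46.4° − 4·4.205 = 61.8; c'Δl = 44.15; W sinα = 82.6
Σc'Δl = 104.2 kN/m; ΣN' = 299.2 kN/m; ΣW sinα = 160.4 kN/m
Resisting = 104.2 + 299.2·tan28.3° = 104.2 + 161.1 = 265.4 kN/m
FS = 265.4 / 160.4 = 1.655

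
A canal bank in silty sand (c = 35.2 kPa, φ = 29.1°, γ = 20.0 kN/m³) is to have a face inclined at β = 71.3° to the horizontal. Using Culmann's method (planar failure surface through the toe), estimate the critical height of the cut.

Culmann's analysis gives the critical failure plane at α_cr = (β + φ)/2 = (71.3 + 29.1)/2 = 50.2°, and the critical height
H_c = (4c/γ) · sinβ cosφ / [1 − cos(β − φ)]
    = (4·35.2/20.0) · sin71.3°·cos29.1° / [1 − cos(42.2°)]
    = 7.040 · 0.9472·0.8738 / [1 − 0.7408]
    = 7.040 · 0.8276 / 0.2592
    = 22.48 m

H_c = 22.48 m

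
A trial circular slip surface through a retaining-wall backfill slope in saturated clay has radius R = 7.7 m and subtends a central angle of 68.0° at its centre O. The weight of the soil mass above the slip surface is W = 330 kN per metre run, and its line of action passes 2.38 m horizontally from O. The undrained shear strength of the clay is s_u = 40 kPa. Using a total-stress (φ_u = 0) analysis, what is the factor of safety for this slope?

FS = 3.58

Taking moments about the centre O, the resisting moment is provided by the undrained shear strength acting along the arc:
Arc length L_a = R·θ = 7.7·(68.0°·π/180) = 7.7·1.1868 = 9.14 m
M_R = s_u·L_a·R = 40·9.14·7.7 = 2814.7 kN·m/m
M_D = W·d = 330·2.38 = 785.4 kN·m/m
FS = M_R / M_D = 2814.7 / 785.4 = 3.584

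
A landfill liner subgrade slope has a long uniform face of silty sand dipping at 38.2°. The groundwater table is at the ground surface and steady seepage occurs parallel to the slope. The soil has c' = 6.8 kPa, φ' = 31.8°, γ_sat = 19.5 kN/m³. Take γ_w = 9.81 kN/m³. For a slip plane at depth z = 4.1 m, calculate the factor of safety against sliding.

FS = 0.57

With seepage parallel to the slope and the water table at the surface, the effective normal stress on the slip plane uses the buoyant unit weight γ' = γ_sat − γ_w while the driving shear stress uses γ_sat:
FS = [c' + γ' z cos²β tanφ'] / [γ_sat z sinβ cosβ]
γ' = 19.5 − 9.81 = 9.69 kN/m³
Numerator = 6.8 + 9.69·4.1·cos²38.2°·tan31.8° = 6.8 + 9.69·4.1·0.6176·0.6200 = 22.013 kPa
Denominator = 19.5·4.1·sin38.2°·cos38.2° = 19.5·4.1·0.6184·0.7859 = 38.854 kPa
FS = 22.013 / 38.854 = 0.567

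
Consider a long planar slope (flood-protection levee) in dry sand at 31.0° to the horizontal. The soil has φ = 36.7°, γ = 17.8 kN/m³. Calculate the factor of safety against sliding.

For a dry cohesionless infinite slope the factor of safety is FS = tanφ / tanβ.
FS = tan36.7° / tan31.0° = 0.7454 / 0.6009 = 1.241

FS = 1.24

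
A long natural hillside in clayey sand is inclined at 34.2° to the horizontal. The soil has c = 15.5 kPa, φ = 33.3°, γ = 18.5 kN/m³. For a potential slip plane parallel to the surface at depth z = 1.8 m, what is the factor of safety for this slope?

FS = 1.97

For an infinite slope with a slip plane parallel to the surface (no pore pressure): FS = [c + γz cos²β tanφ] / [γz sinβ cosβ].
γz = 18.5·1.8 = 33.30 kN/m²
Numerator = 15.5 + 33.30·cos²34.2°·tan33.3° = 15.5 + 33.30·0.6841·0.6569 = 30.463 kPa
Denominator = 33.30·sin34.2°·cos34.2° = 33.30·0.5621·0.8271 = 15.481 kPa
FS = 30.463 / 15.481 = 1.968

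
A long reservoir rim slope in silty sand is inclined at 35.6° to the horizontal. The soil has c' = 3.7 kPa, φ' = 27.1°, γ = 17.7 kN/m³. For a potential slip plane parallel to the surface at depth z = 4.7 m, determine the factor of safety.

FS = 0.81

For an infinite slope with a slip plane parallel to the surface (no pore pressure): FS = [c' + γz cos²β tanφ'] / [γz sinβ cosβ].
γz = 17.7·4.7 = 83.19 kN/m²
Numerator = 3.7 + 83.19·cos²35.6°·tan27.1° = 3.7 + 83.19·0.6611·0.5117 = 31.845 kPa
Denominator = 83.19·sin35.6°·cos35.6° = 83.19·0.5821·0.8131 = 39.376 kPa
FS = 31.845 / 39.376 = 0.809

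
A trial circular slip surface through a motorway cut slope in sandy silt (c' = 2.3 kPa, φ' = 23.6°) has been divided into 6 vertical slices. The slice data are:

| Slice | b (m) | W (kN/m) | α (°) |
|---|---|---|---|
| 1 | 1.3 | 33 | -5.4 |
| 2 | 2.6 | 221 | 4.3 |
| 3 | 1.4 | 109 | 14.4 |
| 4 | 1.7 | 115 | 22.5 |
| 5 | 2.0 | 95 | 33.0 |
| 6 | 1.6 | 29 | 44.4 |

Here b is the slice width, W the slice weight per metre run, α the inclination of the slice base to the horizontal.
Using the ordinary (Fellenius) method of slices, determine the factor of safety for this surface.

FS = 1.75

Ordinary method of slices: FS = Σ[c'·Δl_i + (W_i cosα_i)·tanφ'] / Σ W_i sinα_i, with Δl_i = b_i / cosα_i.
Slice 1: Δl = 1.3/cos(-5.4°) = 1.306 m; N'_1 = 33·cos(-5.4°) = 32.9; c'Δl = 3.00; W sinα = -3.1
Slice 2: Δl = 2.6/cos4.3° = 2.607 m; N'_2 = 221·cos4.3° = 220.4; c'Δl = 6.00; W sinα = 16.6
Slice 3: Δl = 1.4/cos14.4° = 1.445 m; N'_3 = 109·cos14.4° = 105.6; c'Δl = 3.32; W sinα = 27.1
Slice 4: Δl = 1.7/cos22.5° = 1.840 m; N'_4 = 115·cos22.5° = 106.2; c'Δl = 4.23; W sinα = 44.0
Slice 5: Δl = 2.0/cos33.0° = 2.385 m; N'_5 = 95·cos33.0° = 79.7; c'Δl = 5.48; W sinα = 51.7
Slice 6: Δl = 1.6/cos44.4° = 2.239 m; N'_6 = 29·cos44.4° = 20.7; c'Δl = 5.15; W sinα = 20.3
Σc'Δl = 27.2 kN/m; ΣN' = 565.4 kN/m; ΣW sinα = 156.6 kN/m
Resisting = 27.2 + 565.4·tan23.6° = 27.2 + 247.0 = 274.2 kN/m
FS = 274.2 / 156.6 = 1.751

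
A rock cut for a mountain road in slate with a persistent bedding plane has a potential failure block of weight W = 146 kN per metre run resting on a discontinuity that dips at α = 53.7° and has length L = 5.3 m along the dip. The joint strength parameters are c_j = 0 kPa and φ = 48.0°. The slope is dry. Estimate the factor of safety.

FS = 0.82

Resolving the block weight along and normal to the plane and applying the Mohr–Coulomb strength on the joint:
N' = W cosα = 146·cos53.7° = 86.4 kN/m
Driving force T = W sinα = 146·sin53.7° = 117.7 kN/m
Resisting force R = c_j·L + N'·tanφ = 0·5.3 + 86.4·tan48.0° = 0.0 + 96.0 = 96.0 kN/m
FS = R / T = 96.0 / 117.7 = 0.816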